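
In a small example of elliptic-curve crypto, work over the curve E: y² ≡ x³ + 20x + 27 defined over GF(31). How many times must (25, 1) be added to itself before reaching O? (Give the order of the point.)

11

2P: tangent at (25, 1): λ = (3·25² + 20)/(2·1) ≡ 4/2. 2⁻¹ ≡ 16 (mod 31) since 2·16 = 32 ≡ 1, so λ ≡ 4·16 ≡ 2.
  x = λ² - 25 - 25 = 4 - 50 ≡ 16; y = λ·(25 - 16) - 1 ≡ 17. → (16, 17)
3P: (16, 17) + (25, 1). λ = (1 - 17)/(25 - 16) ≡ 15/9 mod 31. 9⁻¹ ≡ 7 (mod 31) since 9·7 = 63 ≡ 1, so λ ≡ 12.
  x = λ² - 16 - 25 = 144 - 41 ≡ 10; y = λ·(16 - 10) - 17 ≡ 24. → (10, 24)
4P: (10, 24) + (25, 1). λ = (1 - 24)/(25 - 10) ≡ 8/15 mod 31. 15⁻¹ ≡ 29 (mod 31) since 15·29 = 435 ≡ 1, so λ ≡ 15.
  x = λ² - 10 - 25 = 225 - 35 ≡ 4; y = λ·(10 - 4) - 24 ≡ 4. → (4, 4)
5P: (4, 4) + (25, 1). λ = (1 - 4)/(25 - 4) ≡ 28/21 mod 31. 21⁻¹ ≡ 3 (mod 31), so λ ≡ 22.
  x = λ² - 4 - 25 = 484 - 29 ≡ 21; y = λ·(4 - 21) - 4 ≡ 25. → (21, 25)
6P: (21, 25) + (25, 1). λ = (1 - 25)/(25 - 21) ≡ 7/4 mod 31. 4⁻¹ ≡ 8 (mod 31) since 4·8 = 32 ≡ 1, so λ ≡ 25.
  x = λ² - 21 - 25 = 625 - 46 ≡ 21; y = λ·(21 - 21) - 25 ≡ 6. → (21, 6)
7P: (21, 6) + (25, 1). λ = (1 - 6)/(25 - 21) ≡ 26/4 mod 31. 4⁻¹ ≡ 8 (mod 31), so λ ≡ 22.
  x = λ² - 21 - 25 = 484 - 46 ≡ 4; y = λ·(21 - 4) - 6 ≡ 27. → (4, 27)
8P: (4, 27) + (25, 1). λ = (1 - 27)/(25 - 4) ≡ 5/21 mod 31. 21⁻¹ ≡ 3 (mod 31), so λ ≡ 15.
  x = λ² - 4 - 25 = 225 - 29 ≡ 10; y = λ·(4 - 10) - 27 ≡ 7. → (10, 7)
9P: (10, 7) + (25, 1). λ = (1 - 7)/(25 - 10) ≡ 25/15 mod 31. 15⁻¹ ≡ 29 (mod 31) since 15·29 = 435 ≡ 1, so λ ≡ 12.
  x = λ² - 10 - 25 = 144 - 35 ≡ 16; y = λ·(10 - 16) - 7 ≡ 14. → (16, 14)
10P: (16, 14) + (25, 1). λ = (1 - 14)/(25 - 16) ≡ 18/9 mod 31. 9⁻¹ ≡ 7 (mod 31) since 9·7 = 63 ≡ 1, so λ ≡ 2.
  x = λ² - 16 - 25 = 4 - 41 ≡ 25; y = λ·(16 - 25) - 14 ≡ 30. → (25, 30)
11P: (25, 30) + (25, 1): same x and y₁ ≡ -y₂, so the sum is O.
11P = O, so the order is 11.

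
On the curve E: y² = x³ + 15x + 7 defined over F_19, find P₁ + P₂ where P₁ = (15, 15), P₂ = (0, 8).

(15, 15) + (0, 8). λ = (8 - 15)/(0 - 15) ≡ 12/4 mod 19. 4⁻¹ ≡ 5 (mod 19), so λ ≡ 3.
  x = λ² - 15 - 0 = 9 - 15 ≡ 13; y = λ·(15 - 13) - 15 ≡ 10. → (13, 10)

(13, 10)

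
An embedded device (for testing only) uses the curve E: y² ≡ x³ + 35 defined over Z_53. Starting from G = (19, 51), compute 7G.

Double-and-add on 7 = (111)₂. Start with G = (19, 51) for the leading 1-bit.
double: tangent at (19, 51): λ = (3·19² + 0)/(2·51) ≡ 23/49. 49⁻¹ ≡ 13 (mod 53), so λ ≡ 23·13 ≡ 34.
  x = λ² - 19 - 19 = 1156 - 38 ≡ 5; y = λ·(19 - 5) - 51 ≡ 1. → (5, 1)
add G: (5, 1) + (19, 51). λ = (51 - 1)/(19 - 5) ≡ 50/14 mod 53. 14⁻¹ ≡ 19 (mod 53), so λ ≡ 49.
  x = λ² - 5 - 19 = 2401 - 24 ≡ 45; y = λ·(5 - 45) - 1 ≡ 0. → (45, 0)
double: (45, 0) + (45, 0): same x and y₁ ≡ -y₂, so the sum is the point at infinity.
add G: the point at infinity + (19, 51) = (19, 51) (identity).

(19, 51)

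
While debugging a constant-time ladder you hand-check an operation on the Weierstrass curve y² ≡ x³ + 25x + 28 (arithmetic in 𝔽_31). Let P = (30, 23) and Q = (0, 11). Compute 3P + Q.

(22, 29)

First 3P:
Repeated addition: build up to 3P.
2P: tangent at (30, 23): λ = (3·30² + 25)/(2·23) ≡ 28/15. 15⁻¹ ≡ 29 (mod 31), so λ ≡ 28·29 ≡ 6.
  x = λ² - 30 - 30 = 36 - 60 ≡ 7; y = λ·(30 - 7) - 23 ≡ 22. → (7, 22)
3P: (7, 22) + (30, 23). λ = (23 - 22)/(30 - 7) ≡ 1/23 mod 31. 23⁻¹ ≡ 27 (mod 31) since 23·27 = 621 ≡ 1, so λ ≡ 27.
  x = λ² - 7 - 30 = 729 - 37 ≡ 10; y = λ·(7 - 10) - 22 ≡ 21. → (10, 21)
3P = (10, 21).
Finally 3P + Q:
(10, 21) + (0, 11). λ = (11 - 21)/(0 - 10) ≡ 21/21 mod 31. 21⁻¹ ≡ 3 (mod 31), so λ ≡ 1.
  x = λ² - 10 - 0 = 1 - 10 ≡ 22; y = λ·(10 - 22) - 21 ≡ 29. → (22, 29)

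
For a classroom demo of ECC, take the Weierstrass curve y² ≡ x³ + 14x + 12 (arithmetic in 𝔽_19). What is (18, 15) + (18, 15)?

tangent at (18, 15): λ = (3·18² + 14)/(2·15) ≡ 17/11. 11⁻¹ ≡ 7 (mod 19), so λ ≡ 17·7 ≡ 5.
  x = λ² - 18 - 18 = 25 - 36 ≡ 8; y = λ·(18 - 8) - 15 ≡ 16. → (8, 16)

(8, 16)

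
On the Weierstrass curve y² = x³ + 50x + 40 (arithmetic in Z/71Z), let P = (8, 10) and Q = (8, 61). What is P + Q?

O

The two points share x = 8 and their y-coordinates satisfy 10 + 61 ≡ 0 (mod 71), so they are inverses. Their sum is O.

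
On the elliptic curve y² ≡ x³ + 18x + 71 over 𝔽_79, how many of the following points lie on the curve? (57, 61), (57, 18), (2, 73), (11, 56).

(57, 61): 61² ≡ 8, rhs ≡ 8 → on.
(57, 18): 18² ≡ 8, rhs ≡ 8 → on.
(2, 73): 73² ≡ 36, rhs ≡ 36 → on.
(11, 56): 56² ≡ 55, rhs ≡ 20 → off.

3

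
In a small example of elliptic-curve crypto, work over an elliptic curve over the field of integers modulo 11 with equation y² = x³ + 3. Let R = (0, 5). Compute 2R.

(0, 6)

tangent at (0, 5): λ = (3·0² + 0)/(2·5) ≡ 0/10. 10⁻¹ ≡ 10 (mod 11), so λ ≡ 0·10 ≡ 0.
  x = λ² - 0 - 0 = 0 - 0 ≡ 0; y = λ·(0 - 0) - 5 ≡ 6. → (0, 6)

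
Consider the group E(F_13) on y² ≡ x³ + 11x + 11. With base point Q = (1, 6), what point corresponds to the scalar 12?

Repeated addition: build up to 12Q.
2Q: tangent at (1, 6): λ = (3·1² + 11)/(2·6) ≡ 1/12. 12⁻¹ ≡ 12 (mod 13), so λ ≡ 1·12 ≡ 12.
  x = λ² - 1 - 1 = 144 - 2 ≡ 12; y = λ·(1 - 12) - 6 ≡ 5. → (12, 5)
3Q: (12, 5) + (1, 6). λ = (6 - 5)/(1 - 12) ≡ 1/2 mod 13. 2⁻¹ ≡ 7 (mod 13), so λ ≡ 7.
  x = λ² - 12 - 1 = 49 - 13 ≡ 10; y = λ·(12 - 10) - 5 ≡ 9. → (10, 9)
4Q: (10, 9) + (1, 6). λ = (6 - 9)/(1 - 10) ≡ 10/4 mod 13. 4⁻¹ ≡ 10 (mod 13), so λ ≡ 9.
  x = λ² - 10 - 1 = 81 - 11 ≡ 5; y = λ·(10 - 5) - 9 ≡ 10. → (5, 10)
5Q: (5, 10) + (1, 6). λ = (6 - 10)/(1 - 5) ≡ 9/9 mod 13. 9⁻¹ ≡ 3 (mod 13), so λ ≡ 1.
  x = λ² - 5 - 1 = 1 - 6 ≡ 8; y = λ·(5 - 8) - 10 ≡ 0. → (8, 0)
6Q: (8, 0) + (1, 6). λ = (6 - 0)/(1 - 8) ≡ 6/6 mod 13. 6⁻¹ ≡ 11 (mod 13) since 6·11 = 66 ≡ 1, so λ ≡ 1.
  x = λ² - 8 - 1 = 1 - 9 ≡ 5; y = λ·(8 - 5) - 0 ≡ 3. → (5, 3)
7Q: (5, 3) + (1, 6). λ = (6 - 3)/(1 - 5) ≡ 3/9 mod 13. 9⁻¹ ≡ 3 (mod 13), so λ ≡ 9.
  x = λ² - 5 - 1 = 81 - 6 ≡ 10; y = λ·(5 - 10) - 3 ≡ 4. → (10, 4)
8Q: (10, 4) + (1, 6). λ = (6 - 4)/(1 - 10) ≡ 2/4 mod 13. 4⁻¹ ≡ 10 (mod 13), so λ ≡ 7.
  x = λ² - 10 - 1 = 49 - 11 ≡ 12; y = λ·(10 - 12) - 4 ≡ 8. → (12, 8)
9Q: (12, 8) + (1, 6). λ = (6 - 8)/(1 - 12) ≡ 11/2 mod 13. 2⁻¹ ≡ 7 (mod 13) since 2·7 = 14 ≡ 1, so λ ≡ 12.
  x = λ² - 12 - 1 = 144 - 13 ≡ 1; y = λ·(12 - 1) - 8 ≡ 7. → (1, 7)
10Q: (1, 7) + (1, 6): same x and y₁ ≡ -y₂, so the sum is O.
11Q: O + (1, 6) = (1, 6) (identity).
12Q: tangent at (1, 6): λ = (3·1² + 11)/(2·6) ≡ 1/12. 12⁻¹ ≡ 12 (mod 13), so λ ≡ 1·12 ≡ 12.
  x = λ² - 1 - 1 = 144 - 2 ≡ 12; y = λ·(1 - 12) - 6 ≡ 5. → (12, 5)

(12, 5)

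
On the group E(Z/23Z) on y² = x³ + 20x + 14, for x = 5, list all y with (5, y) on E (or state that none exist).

3, 20

x³ + 20x + 14 = 239 ≡ 9 (mod 23).
Square roots of 9 mod 23: 3 and 20 (since 3² = 9 ≡ 9).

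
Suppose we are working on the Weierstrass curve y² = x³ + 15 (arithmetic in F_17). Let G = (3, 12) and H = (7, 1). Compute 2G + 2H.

First 2G:
Repeated addition: build up to 2G.
2G: tangent at (3, 12): λ = (3·3² + 0)/(2·12) ≡ 10/7. 7⁻¹ ≡ 5 (mod 17), so λ ≡ 10·5 ≡ 16.
  x = λ² - 3 - 3 = 256 - 6 ≡ 12; y = λ·(3 - 12) - 12 ≡ 14. → (12, 14)
2G = (12, 14).
Next 2H:
Repeated addition: build up to 2H.
2H: tangent at (7, 1): λ = (3·7² + 0)/(2·1) ≡ 11/2. 2⁻¹ ≡ 9 (mod 17), so λ ≡ 11·9 ≡ 14.
  x = λ² - 7 - 7 = 196 - 14 ≡ 12; y = λ·(7 - 12) - 1 ≡ 14. → (12, 14)
2H = (12, 14).
Finally 2G + 2H:
tangent at (12, 14): λ = (3·12² + 0)/(2·14) ≡ 7/11. 11⁻¹ ≡ 14 (mod 17) since 11·14 = 154 ≡ 1, so λ ≡ 7·14 ≡ 13.
  x = λ² - 12 - 12 = 169 - 24 ≡ 9; y = λ·(12 - 9) - 14 ≡ 8. → (9, 8)

(9, 8)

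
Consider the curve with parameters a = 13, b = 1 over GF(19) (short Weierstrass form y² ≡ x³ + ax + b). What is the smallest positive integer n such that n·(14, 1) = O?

5

2P: tangent at (14, 1): λ = (3·14² + 13)/(2·1) ≡ 12/2. 2⁻¹ ≡ 10 (mod 19), so λ ≡ 12·10 ≡ 6.
  x = λ² - 14 - 14 = 36 - 28 ≡ 8; y = λ·(14 - 8) - 1 ≡ 16. → (8, 16)
3P: (8, 16) + (14, 1). λ = (1 - 16)/(14 - 8) ≡ 4/6 mod 19. 6⁻¹ ≡ 16 (mod 19) since 6·16 = 96 ≡ 1, so λ ≡ 7.
  x = λ² - 8 - 14 = 49 - 22 ≡ 8; y = λ·(8 - 8) - 16 ≡ 3. → (8, 3)
4P: (8, 3) + (14, 1). λ = (1 - 3)/(14 - 8) ≡ 17/6 mod 19. 6⁻¹ ≡ 16 (mod 19), so λ ≡ 6.
  x = λ² - 8 - 14 = 36 - 22 ≡ 14; y = λ·(8 - 14) - 3 ≡ 18. → (14, 18)
5P: (14, 18) + (14, 1): same x and y₁ ≡ -y₂, so the sum is O.
5P = O, so the order is 5.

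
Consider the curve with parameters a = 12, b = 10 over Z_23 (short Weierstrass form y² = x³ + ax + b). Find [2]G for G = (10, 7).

tangent at (10, 7): λ = (3·10² + 12)/(2·7) ≡ 13/14. 14⁻¹ ≡ 5 (mod 23), so λ ≡ 13·5 ≡ 19.
  x = λ² - 10 - 10 = 361 - 20 ≡ 19; y = λ·(10 - 19) - 7 ≡ 6. → (19, 6)

(19, 6)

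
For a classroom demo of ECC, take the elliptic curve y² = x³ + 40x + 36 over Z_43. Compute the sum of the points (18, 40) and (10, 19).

(18, 40) + (10, 19). λ = (19 - 40)/(10 - 18) ≡ 22/35 mod 43. 35⁻¹ ≡ 16 (mod 43), so λ ≡ 8.
  x = λ² - 18 - 10 = 64 - 28 ≡ 36; y = λ·(18 - 36) - 40 ≡ 31. → (36, 31)

(36, 31)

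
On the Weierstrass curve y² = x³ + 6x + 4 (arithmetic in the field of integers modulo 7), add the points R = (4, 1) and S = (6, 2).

(4, 1) + (6, 2). λ = (2 - 1)/(6 - 4) ≡ 1/2 mod 7. 2⁻¹ ≡ 4 (mod 7), so λ ≡ 4.
  x = λ² - 4 - 6 = 16 - 10 ≡ 6; y = λ·(4 - 6) - 1 ≡ 5. → (6, 5)

(6, 5)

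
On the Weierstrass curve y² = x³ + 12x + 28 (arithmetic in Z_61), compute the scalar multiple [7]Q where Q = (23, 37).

(11, 37)

Double-and-add on 7 = (111)₂. Start with Q = (23, 37) for the leading 1-bit.
double: tangent at (23, 37): λ = (3·23² + 12)/(2·37) ≡ 13/13. 13⁻¹ ≡ 47 (mod 61), so λ ≡ 13·47 ≡ 1.
  x = λ² - 23 - 23 = 1 - 46 ≡ 16; y = λ·(23 - 16) - 37 ≡ 31. → (16, 31)
add Q: (16, 31) + (23, 37). λ = (37 - 31)/(23 - 16) ≡ 6/7 mod 61. 7⁻¹ ≡ 35 (mod 61) since 7·35 = 245 ≡ 1, so λ ≡ 27.
  x = λ² - 16 - 23 = 729 - 39 ≡ 19; y = λ·(16 - 19) - 31 ≡ 10. → (19, 10)
double: tangent at (19, 10): λ = (3·19² + 12)/(2·10) ≡ 58/20. 20⁻¹ ≡ 58 (mod 61) since 20·58 = 1160 ≡ 1, so λ ≡ 58·58 ≡ 9.
  x = λ² - 19 - 19 = 81 - 38 ≡ 43; y = λ·(19 - 43) - 10 ≡ 18. → (43, 18)
add Q: (43, 18) + (23, 37). λ = (37 - 18)/(23 - 43) ≡ 19/41 mod 61. 41⁻¹ ≡ 3 (mod 61), so λ ≡ 57.
  x = λ² - 43 - 23 = 3249 - 66 ≡ 11; y = λ·(43 - 11) - 18 ≡ 37. → (11, 37)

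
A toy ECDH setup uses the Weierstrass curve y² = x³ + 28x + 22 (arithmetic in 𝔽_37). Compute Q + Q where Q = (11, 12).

tangent at (11, 12): λ = (3·11² + 28)/(2·12) ≡ 21/24. 24⁻¹ ≡ 17 (mod 37), so λ ≡ 21·17 ≡ 24.
  x = λ² - 11 - 11 = 576 - 22 ≡ 36; y = λ·(11 - 36) - 12 ≡ 17. → (36, 17)

(36, 17)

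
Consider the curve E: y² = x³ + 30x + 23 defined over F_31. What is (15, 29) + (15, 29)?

(5, 22)

tangent at (15, 29): λ = (3·15² + 30)/(2·29) ≡ 23/27. 27⁻¹ ≡ 23 (mod 31) since 27·23 = 621 ≡ 1, so λ ≡ 23·23 ≡ 2.
  x = λ² - 15 - 15 = 4 - 30 ≡ 5; y = λ·(15 - 5) - 29 ≡ 22. → (5, 22)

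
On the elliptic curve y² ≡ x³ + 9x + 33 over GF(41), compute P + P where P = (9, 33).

tangent at (9, 33): λ = (3·9² + 9)/(2·33) ≡ 6/25. 25⁻¹ ≡ 23 (mod 41) since 25·23 = 575 ≡ 1, so λ ≡ 6·23 ≡ 15.
  x = λ² - 9 - 9 = 225 - 18 ≡ 2; y = λ·(9 - 2) - 33 ≡ 31. → (2, 31)

(2, 31)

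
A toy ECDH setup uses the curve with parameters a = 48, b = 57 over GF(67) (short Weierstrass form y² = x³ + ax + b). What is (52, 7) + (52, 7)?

tangent at (52, 7): λ = (3·52² + 48)/(2·7) ≡ 53/14. 14⁻¹ ≡ 24 (mod 67) since 14·24 = 336 ≡ 1, so λ ≡ 53·24 ≡ 66.
  x = λ² - 52 - 52 = 4356 - 104 ≡ 31; y = λ·(52 - 31) - 7 ≡ 39. → (31, 39)

(31, 39)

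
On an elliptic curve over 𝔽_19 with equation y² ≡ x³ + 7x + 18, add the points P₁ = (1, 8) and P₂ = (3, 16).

(12, 5)

(1, 8) + (3, 16). λ = (16 - 8)/(3 - 1) ≡ 8/2 mod 19. 2⁻¹ ≡ 10 (mod 19), so λ ≡ 4.
  x = λ² - 1 - 3 = 16 - 4 ≡ 12; y = λ·(1 - 12) - 8 ≡ 5. → (12, 5)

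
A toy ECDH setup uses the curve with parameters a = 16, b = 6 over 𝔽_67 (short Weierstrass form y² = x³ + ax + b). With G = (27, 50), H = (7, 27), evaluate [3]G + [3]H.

(50, 39)

First 3G:
Repeated addition: build up to 3G.
2G: tangent at (27, 50): λ = (3·27² + 16)/(2·50) ≡ 59/33. 33⁻¹ ≡ 65 (mod 67) since 33·65 = 2145 ≡ 1, so λ ≡ 59·65 ≡ 16.
  x = λ² - 27 - 27 = 256 - 54 ≡ 1; y = λ·(27 - 1) - 50 ≡ 31. → (1, 31)
3G: (1, 31) + (27, 50). λ = (50 - 31)/(27 - 1) ≡ 19/26 mod 67. 26⁻¹ ≡ 49 (mod 67) since 26·49 = 1274 ≡ 1, so λ ≡ 60.
  x = λ² - 1 - 27 = 3600 - 28 ≡ 21; y = λ·(1 - 21) - 31 ≡ 42. → (21, 42)
3G = (21, 42).
Next 3H:
Repeated addition: build up to 3H.
2H: tangent at (7, 27): λ = (3·7² + 16)/(2·27) ≡ 29/54. 54⁻¹ ≡ 36 (mod 67), so λ ≡ 29·36 ≡ 39.
  x = λ² - 7 - 7 = 1521 - 14 ≡ 33; y = λ·(7 - 33) - 27 ≡ 31. → (33, 31)
3H: (33, 31) + (7, 27). λ = (27 - 31)/(7 - 33) ≡ 63/41 mod 67. 41⁻¹ ≡ 18 (mod 67), so λ ≡ 62.
  x = λ² - 33 - 7 = 3844 - 40 ≡ 52; y = λ·(33 - 52) - 31 ≡ 64. → (52, 64)
3H = (52, 64).
Finally 3G + 3H:
(21, 42) + (52, 64). λ = (64 - 42)/(52 - 21) ≡ 22/31 mod 67. 31⁻¹ ≡ 13 (mod 67), so λ ≡ 18.
  x = λ² - 21 - 52 = 324 - 73 ≡ 50; y = λ·(21 - 50) - 42 ≡ 39. → (50, 39)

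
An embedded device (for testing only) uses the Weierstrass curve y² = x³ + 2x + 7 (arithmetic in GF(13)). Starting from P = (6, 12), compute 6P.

Double-and-add on 6 = (110)₂. Start with P = (6, 12) for the leading 1-bit.
double: tangent at (6, 12): λ = (3·6² + 2)/(2·12) ≡ 6/11. 11⁻¹ ≡ 6 (mod 13), so λ ≡ 6·6 ≡ 10.
  x = λ² - 6 - 6 = 100 - 12 ≡ 10; y = λ·(6 - 10) - 12 ≡ 0. → (10, 0)
add P: (10, 0) + (6, 12). λ = (12 - 0)/(6 - 10) ≡ 12/9 mod 13. 9⁻¹ ≡ 3 (mod 13) since 9·3 = 27 ≡ 1, so λ ≡ 10.
  x = λ² - 10 - 6 = 100 - 16 ≡ 6; y = λ·(10 - 6) - 0 ≡ 1. → (6, 1)
double: tangent at (6, 1): λ = (3·6² + 2)/(2·1) ≡ 6/2. 2⁻¹ ≡ 7 (mod 13), so λ ≡ 6·7 ≡ 3.
  x = λ² - 6 - 6 = 9 - 12 ≡ 10; y = λ·(6 - 10) - 1 ≡ 0. → (10, 0)

(10, 0)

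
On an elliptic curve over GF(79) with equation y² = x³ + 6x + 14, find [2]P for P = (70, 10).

tangent at (70, 10): λ = (3·70² + 6)/(2·10) ≡ 12/20. 20⁻¹ ≡ 4 (mod 79), so λ ≡ 12·4 ≡ 48.
  x = λ² - 70 - 70 = 2304 - 140 ≡ 31; y = λ·(70 - 31) - 10 ≡ 45. → (31, 45)

(31, 45)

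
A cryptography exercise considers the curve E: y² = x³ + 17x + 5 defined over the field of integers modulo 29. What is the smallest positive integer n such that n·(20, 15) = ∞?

8

2P: tangent at (20, 15): λ = (3·20² + 17)/(2·15) ≡ 28/1. 1⁻¹ ≡ 1 (mod 29), so λ ≡ 28·1 ≡ 28.
  x = λ² - 20 - 20 = 784 - 40 ≡ 19; y = λ·(20 - 19) - 15 ≡ 13. → (19, 13)
3P: (19, 13) + (20, 15). λ = (15 - 13)/(20 - 19) ≡ 2/1 mod 29. 1⁻¹ ≡ 1 (mod 29) since 1·1 = 1 ≡ 1, so λ ≡ 2.
  x = λ² - 19 - 20 = 4 - 39 ≡ 23; y = λ·(19 - 23) - 13 ≡ 8. → (23, 8)
4P: (23, 8) + (20, 15). λ = (15 - 8)/(20 - 23) ≡ 7/26 mod 29. 26⁻¹ ≡ 19 (mod 29) since 26·19 = 494 ≡ 1, so λ ≡ 17.
  x = λ² - 23 - 20 = 289 - 43 ≡ 14; y = λ·(23 - 14) - 8 ≡ 0. → (14, 0)
5P: (14, 0) + (20, 15). λ = (15 - 0)/(20 - 14) ≡ 15/6 mod 29. 6⁻¹ ≡ 5 (mod 29), so λ ≡ 17.
  x = λ² - 14 - 20 = 289 - 34 ≡ 23; y = λ·(14 - 23) - 0 ≡ 21. → (23, 21)
6P: (23, 21) + (20, 15). λ = (15 - 21)/(20 - 23) ≡ 23/26 mod 29. 26⁻¹ ≡ 19 (mod 29), so λ ≡ 2.
  x = λ² - 23 - 20 = 4 - 43 ≡ 19; y = λ·(23 - 19) - 21 ≡ 16. → (19, 16)
7P: (19, 16) + (20, 15). λ = (15 - 16)/(20 - 19) ≡ 28/1 mod 29. 1⁻¹ ≡ 1 (mod 29), so λ ≡ 28.
  x = λ² - 19 - 20 = 784 - 39 ≡ 20; y = λ·(19 - 20) - 16 ≡ 14. → (20, 14)
8P: (20, 14) + (20, 15): same x and y₁ ≡ -y₂, so the sum is ∞.
8P = ∞, so the order is 8.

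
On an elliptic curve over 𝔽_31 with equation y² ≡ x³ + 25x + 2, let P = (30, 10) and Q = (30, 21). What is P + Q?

The two points share x = 30 and their y-coordinates satisfy 10 + 21 ≡ 0 (mod 31), so they are inverses. Their sum is O.

O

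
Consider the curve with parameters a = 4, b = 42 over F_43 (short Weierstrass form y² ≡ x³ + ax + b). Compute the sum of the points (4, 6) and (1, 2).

(4, 6) + (1, 2). λ = (2 - 6)/(1 - 4) ≡ 39/40 mod 43. 40⁻¹ ≡ 14 (mod 43), so λ ≡ 30.
  x = λ² - 4 - 1 = 900 - 5 ≡ 35; y = λ·(4 - 35) - 6 ≡ 10. → (35, 10)

(35, 10)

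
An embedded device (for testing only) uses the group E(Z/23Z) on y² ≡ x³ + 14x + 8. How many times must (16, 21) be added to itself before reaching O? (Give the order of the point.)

2P: tangent at (16, 21): λ = (3·16² + 14)/(2·21) ≡ 0/19. 19⁻¹ ≡ 17 (mod 23), so λ ≡ 0·17 ≡ 0.
  x = λ² - 16 - 16 = 0 - 32 ≡ 14; y = λ·(16 - 14) - 21 ≡ 2. → (14, 2)
3P: (14, 2) + (16, 21). λ = (21 - 2)/(16 - 14) ≡ 19/2 mod 23. 2⁻¹ ≡ 12 (mod 23), so λ ≡ 21.
  x = λ² - 14 - 16 = 441 - 30 ≡ 20; y = λ·(14 - 20) - 2 ≡ 10. → (20, 10)
4P: (20, 10) + (16, 21). λ = (21 - 10)/(16 - 20) ≡ 11/19 mod 23. 19⁻¹ ≡ 17 (mod 23), so λ ≡ 3.
  x = λ² - 20 - 16 = 9 - 36 ≡ 19; y = λ·(20 - 19) - 10 ≡ 16. → (19, 16)
5P: (19, 16) + (16, 21). λ = (21 - 16)/(16 - 19) ≡ 5/20 mod 23. 20⁻¹ ≡ 15 (mod 23) since 20·15 = 300 ≡ 1, so λ ≡ 6.
  x = λ² - 19 - 16 = 36 - 35 ≡ 1; y = λ·(19 - 1) - 16 ≡ 0. → (1, 0)
6P: (1, 0) + (16, 21). λ = (21 - 0)/(16 - 1) ≡ 21/15 mod 23. 15⁻¹ ≡ 20 (mod 23), so λ ≡ 6.
  x = λ² - 1 - 16 = 36 - 17 ≡ 19; y = λ·(1 - 19) - 0 ≡ 7. → (19, 7)
7P: (19, 7) + (16, 21). λ = (21 - 7)/(16 - 19) ≡ 14/20 mod 23. 20⁻¹ ≡ 15 (mod 23) since 20·15 = 300 ≡ 1, so λ ≡ 3.
  x = λ² - 19 - 16 = 9 - 35 ≡ 20; y = λ·(19 - 20) - 7 ≡ 13. → (20, 13)
8P: (20, 13) + (16, 21). λ = (21 - 13)/(16 - 20) ≡ 8/19 mod 23. 19⁻¹ ≡ 17 (mod 23) since 19·17 = 323 ≡ 1, so λ ≡ 21.
  x = λ² - 20 - 16 = 441 - 36 ≡ 14; y = λ·(20 - 14) - 13 ≡ 21. → (14, 21)
9P: (14, 21) + (16, 21). λ = (21 - 21)/(16 - 14) ≡ 0/2 mod 23. 2⁻¹ ≡ 12 (mod 23) since 2·12 = 24 ≡ 1, so λ ≡ 0.
  x = λ² - 14 - 16 = 0 - 30 ≡ 16; y = λ·(14 - 16) - 21 ≡ 2. → (16, 2)
10P: (16, 2) + (16, 21): same x and y₁ ≡ -y₂, so the sum is O.
10P = O, so the order is 10.

10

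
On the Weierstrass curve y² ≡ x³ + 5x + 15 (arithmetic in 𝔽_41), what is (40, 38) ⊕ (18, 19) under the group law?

(25, 29)

(40, 38) + (18, 19). λ = (19 - 38)/(18 - 40) ≡ 22/19 mod 41. 19⁻¹ ≡ 13 (mod 41), so λ ≡ 40.
  x = λ² - 40 - 18 = 1600 - 58 ≡ 25; y = λ·(40 - 25) - 38 ≡ 29. → (25, 29)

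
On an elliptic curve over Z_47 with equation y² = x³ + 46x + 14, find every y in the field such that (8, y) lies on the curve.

1, 46

x³ + 46x + 14 = 894 ≡ 1 (mod 47).
Square roots of 1 mod 47: 1 and 46 (since 1² = 1 ≡ 1).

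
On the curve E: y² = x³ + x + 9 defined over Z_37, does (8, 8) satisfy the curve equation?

no

y² = 8² ≡ 27; x³ + 1x + 9 = 529 ≡ 11 (mod 37). 27 ≠ 11.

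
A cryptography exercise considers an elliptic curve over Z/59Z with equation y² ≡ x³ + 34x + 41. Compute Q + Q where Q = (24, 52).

tangent at (24, 52): λ = (3·24² + 34)/(2·52) ≡ 51/45. 45⁻¹ ≡ 21 (mod 59), so λ ≡ 51·21 ≡ 9.
  x = λ² - 24 - 24 = 81 - 48 ≡ 33; y = λ·(24 - 33) - 52 ≡ 44. → (33, 44)

(33, 44)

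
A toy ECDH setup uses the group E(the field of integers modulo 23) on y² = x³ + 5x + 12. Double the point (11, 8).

tangent at (11, 8): λ = (3·11² + 5)/(2·8) ≡ 0/16. 16⁻¹ ≡ 13 (mod 23) since 16·13 = 208 ≡ 1, so λ ≡ 0·13 ≡ 0.
  x = λ² - 11 - 11 = 0 - 22 ≡ 1; y = λ·(11 - 1) - 8 ≡ 15. → (1, 15)

(1, 15)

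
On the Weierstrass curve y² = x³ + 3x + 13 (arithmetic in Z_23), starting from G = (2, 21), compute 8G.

(10, 10)

Repeated addition: build up to 8G.
2G: tangent at (2, 21): λ = (3·2² + 3)/(2·21) ≡ 15/19. 19⁻¹ ≡ 17 (mod 23), so λ ≡ 15·17 ≡ 2.
  x = λ² - 2 - 2 = 4 - 4 ≡ 0; y = λ·(2 - 0) - 21 ≡ 6. → (0, 6)
3G: (0, 6) + (2, 21). λ = (21 - 6)/(2 - 0) ≡ 15/2 mod 23. 2⁻¹ ≡ 12 (mod 23), so λ ≡ 19.
  x = λ² - 0 - 2 = 361 - 2 ≡ 14; y = λ·(0 - 14) - 6 ≡ 4. → (14, 4)
4G: (14, 4) + (2, 21). λ = (21 - 4)/(2 - 14) ≡ 17/11 mod 23. 11⁻¹ ≡ 21 (mod 23), so λ ≡ 12.
  x = λ² - 14 - 2 = 144 - 16 ≡ 13; y = λ·(14 - 13) - 4 ≡ 8. → (13, 8)
5G: (13, 8) + (2, 21). λ = (21 - 8)/(2 - 13) ≡ 13/12 mod 23. 12⁻¹ ≡ 2 (mod 23) since 12·2 = 24 ≡ 1, so λ ≡ 3.
  x = λ² - 13 - 2 = 9 - 15 ≡ 17; y = λ·(13 - 17) - 8 ≡ 3. → (17, 3)
6G: (17, 3) + (2, 21). λ = (21 - 3)/(2 - 17) ≡ 18/8 mod 23. 8⁻¹ ≡ 3 (mod 23), so λ ≡ 8.
  x = λ² - 17 - 2 = 64 - 19 ≡ 22; y = λ·(17 - 22) - 3 ≡ 3. → (22, 3)
7G: (22, 3) + (2, 21). λ = (21 - 3)/(2 - 22) ≡ 18/3 mod 23. 3⁻¹ ≡ 8 (mod 23), so λ ≡ 6.
  x = λ² - 22 - 2 = 36 - 24 ≡ 12; y = λ·(22 - 12) - 3 ≡ 11. → (12, 11)
8G: (12, 11) + (2, 21). λ = (21 - 11)/(2 - 12) ≡ 10/13 mod 23. 13⁻¹ ≡ 16 (mod 23), so λ ≡ 22.
  x = λ² - 12 - 2 = 484 - 14 ≡ 10; y = λ·(12 - 10) - 11 ≡ 10. → (10, 10)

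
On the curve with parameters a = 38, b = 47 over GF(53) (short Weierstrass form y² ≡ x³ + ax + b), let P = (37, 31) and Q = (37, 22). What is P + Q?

O

The two points share x = 37 and their y-coordinates satisfy 31 + 22 ≡ 0 (mod 53), so they are inverses. Their sum is ∞.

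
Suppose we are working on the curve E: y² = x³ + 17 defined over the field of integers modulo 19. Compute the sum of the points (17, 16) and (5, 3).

(17, 16) + (5, 3). λ = (3 - 16)/(5 - 17) ≡ 6/7 mod 19. 7⁻¹ ≡ 11 (mod 19), so λ ≡ 9.
  x = λ² - 17 - 5 = 81 - 22 ≡ 2; y = λ·(17 - 2) - 16 ≡ 5. → (2, 5)

(2, 5)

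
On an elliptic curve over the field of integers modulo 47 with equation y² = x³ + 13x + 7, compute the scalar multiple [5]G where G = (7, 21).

(9, 30)

Repeated addition: build up to 5G.
2G: tangent at (7, 21): λ = (3·7² + 13)/(2·21) ≡ 19/42. 42⁻¹ ≡ 28 (mod 47) since 42·28 = 1176 ≡ 1, so λ ≡ 19·28 ≡ 15.
  x = λ² - 7 - 7 = 225 - 14 ≡ 23; y = λ·(7 - 23) - 21 ≡ 21. → (23, 21)
3G: (23, 21) + (7, 21). λ = (21 - 21)/(7 - 23) ≡ 0/31 mod 47. 31⁻¹ ≡ 44 (mod 47), so λ ≡ 0.
  x = λ² - 23 - 7 = 0 - 30 ≡ 17; y = λ·(23 - 17) - 21 ≡ 26. → (17, 26)
4G: (17, 26) + (7, 21). λ = (21 - 26)/(7 - 17) ≡ 42/37 mod 47. 37⁻¹ ≡ 14 (mod 47) since 37·14 = 518 ≡ 1, so λ ≡ 24.
  x = λ² - 17 - 7 = 576 - 24 ≡ 35; y = λ·(17 - 35) - 26 ≡ 12. → (35, 12)
5G: (35, 12) + (7, 21). λ = (21 - 12)/(7 - 35) ≡ 9/19 mod 47. 19⁻¹ ≡ 5 (mod 47), so λ ≡ 45.
  x = λ² - 35 - 7 = 2025 - 42 ≡ 9; y = λ·(35 - 9) - 12 ≡ 30. → (9, 30)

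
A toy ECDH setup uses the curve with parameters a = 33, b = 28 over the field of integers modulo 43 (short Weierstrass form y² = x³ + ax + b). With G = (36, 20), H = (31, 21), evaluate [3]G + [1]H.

First 3G:
Repeated addition: build up to 3G.
2G: tangent at (36, 20): λ = (3·36² + 33)/(2·20) ≡ 8/40. 40⁻¹ ≡ 14 (mod 43), so λ ≡ 8·14 ≡ 26.
  x = λ² - 36 - 36 = 676 - 72 ≡ 2; y = λ·(36 - 2) - 20 ≡ 4. → (2, 4)
3G: (2, 4) + (36, 20). λ = (20 - 4)/(36 - 2) ≡ 16/34 mod 43. 34⁻¹ ≡ 19 (mod 43), so λ ≡ 3.
  x = λ² - 2 - 36 = 9 - 38 ≡ 14; y = λ·(2 - 14) - 4 ≡ 3. → (14, 3)
3G = (14, 3).
Finally 3G + H:
(14, 3) + (31, 21). λ = (21 - 3)/(31 - 14) ≡ 18/17 mod 43. 17⁻¹ ≡ 38 (mod 43), so λ ≡ 39.
  x = λ² - 14 - 31 = 1521 - 45 ≡ 14; y = λ·(14 - 14) - 3 ≡ 40. → (14, 40)

(14, 40)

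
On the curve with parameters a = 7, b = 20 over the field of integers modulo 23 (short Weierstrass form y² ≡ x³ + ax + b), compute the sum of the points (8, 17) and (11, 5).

(8, 17) + (11, 5). λ = (5 - 17)/(11 - 8) ≡ 11/3 mod 23. 3⁻¹ ≡ 8 (mod 23) since 3·8 = 24 ≡ 1, so λ ≡ 19.
  x = λ² - 8 - 11 = 361 - 19 ≡ 20; y = λ·(8 - 20) - 17 ≡ 8. → (20, 8)

(20, 8)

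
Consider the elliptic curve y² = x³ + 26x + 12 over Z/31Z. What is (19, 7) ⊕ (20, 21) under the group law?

(19, 7) + (20, 21). λ = (21 - 7)/(20 - 19) ≡ 14/1 mod 31. 1⁻¹ ≡ 1 (mod 31), so λ ≡ 14.
  x = λ² - 19 - 20 = 196 - 39 ≡ 2; y = λ·(19 - 2) - 7 ≡ 14. → (2, 14)

(2, 14)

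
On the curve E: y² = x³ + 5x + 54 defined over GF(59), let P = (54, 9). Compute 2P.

tangent at (54, 9): λ = (3·54² + 5)/(2·9) ≡ 21/18. 18⁻¹ ≡ 23 (mod 59), so λ ≡ 21·23 ≡ 11.
  x = λ² - 54 - 54 = 121 - 108 ≡ 13; y = λ·(54 - 13) - 9 ≡ 29. → (13, 29)

(13, 29)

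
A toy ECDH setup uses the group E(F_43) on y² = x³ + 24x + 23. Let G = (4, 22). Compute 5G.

(2, 37)

Repeated addition: build up to 5G.
2G: tangent at (4, 22): λ = (3·4² + 24)/(2·22) ≡ 29/1. 1⁻¹ ≡ 1 (mod 43), so λ ≡ 29·1 ≡ 29.
  x = λ² - 4 - 4 = 841 - 8 ≡ 16; y = λ·(4 - 16) - 22 ≡ 17. → (16, 17)
3G: (16, 17) + (4, 22). λ = (22 - 17)/(4 - 16) ≡ 5/31 mod 43. 31⁻¹ ≡ 25 (mod 43), so λ ≡ 39.
  x = λ² - 16 - 4 = 1521 - 20 ≡ 39; y = λ·(16 - 39) - 17 ≡ 32. → (39, 32)
4G: (39, 32) + (4, 22). λ = (22 - 32)/(4 - 39) ≡ 33/8 mod 43. 8⁻¹ ≡ 27 (mod 43) since 8·27 = 216 ≡ 1, so λ ≡ 31.
  x = λ² - 39 - 4 = 961 - 43 ≡ 15; y = λ·(39 - 15) - 32 ≡ 24. → (15, 24)
5G: (15, 24) + (4, 22). λ = (22 - 24)/(4 - 15) ≡ 41/32 mod 43. 32⁻¹ ≡ 39 (mod 43), so λ ≡ 8.
  x = λ² - 15 - 4 = 64 - 19 ≡ 2; y = λ·(15 - 2) - 24 ≡ 37. → (2, 37)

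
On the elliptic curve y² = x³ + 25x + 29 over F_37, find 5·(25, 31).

Write Q = (25, 31).
Repeated addition: build up to 5Q.
2Q: tangent at (25, 31): λ = (3·25² + 25)/(2·31) ≡ 13/25. 25⁻¹ ≡ 3 (mod 37), so λ ≡ 13·3 ≡ 2.
  x = λ² - 25 - 25 = 4 - 50 ≡ 28; y = λ·(25 - 28) - 31 ≡ 0. → (28, 0)
3Q: (28, 0) + (25, 31). λ = (31 - 0)/(25 - 28) ≡ 31/34 mod 37. 34⁻¹ ≡ 12 (mod 37) since 34·12 = 408 ≡ 1, so λ ≡ 2.
  x = λ² - 28 - 25 = 4 - 53 ≡ 25; y = λ·(28 - 25) - 0 ≡ 6. → (25, 6)
4Q: (25, 6) + (25, 31): same x and y₁ ≡ -y₂, so the sum is the point at infinity.
5Q: the point at infinity + (25, 31) = (25, 31) (identity).

(25, 31)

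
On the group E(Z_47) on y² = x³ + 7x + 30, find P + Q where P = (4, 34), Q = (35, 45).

(4, 34) + (35, 45). λ = (45 - 34)/(35 - 4) ≡ 11/31 mod 47. 31⁻¹ ≡ 44 (mod 47) since 31·44 = 1364 ≡ 1, so λ ≡ 14.
  x = λ² - 4 - 35 = 196 - 39 ≡ 16; y = λ·(4 - 16) - 34 ≡ 33. → (16, 33)

(16, 33)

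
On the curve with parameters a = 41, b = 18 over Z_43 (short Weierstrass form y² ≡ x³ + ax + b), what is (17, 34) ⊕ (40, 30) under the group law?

(17, 34) + (40, 30). λ = (30 - 34)/(40 - 17) ≡ 39/23 mod 43. 23⁻¹ ≡ 15 (mod 43) since 23·15 = 345 ≡ 1, so λ ≡ 26.
  x = λ² - 17 - 40 = 676 - 57 ≡ 17; y = λ·(17 - 17) - 34 ≡ 9. → (17, 9)

(17, 9)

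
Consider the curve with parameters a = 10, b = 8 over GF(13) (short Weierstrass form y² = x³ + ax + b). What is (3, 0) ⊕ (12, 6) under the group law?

(3, 0) + (12, 6). λ = (6 - 0)/(12 - 3) ≡ 6/9 mod 13. 9⁻¹ ≡ 3 (mod 13) since 9·3 = 27 ≡ 1, so λ ≡ 5.
  x = λ² - 3 - 12 = 25 - 15 ≡ 10; y = λ·(3 - 10) - 0 ≡ 4. → (10, 4)

(10, 4)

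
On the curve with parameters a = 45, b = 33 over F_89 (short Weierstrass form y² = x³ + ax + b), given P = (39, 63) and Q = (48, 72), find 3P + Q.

(11, 41)

First 3P:
Repeated addition: build up to 3P.
2P: tangent at (39, 63): λ = (3·39² + 45)/(2·63) ≡ 69/37. 37⁻¹ ≡ 77 (mod 89) since 37·77 = 2849 ≡ 1, so λ ≡ 69·77 ≡ 62.
  x = λ² - 39 - 39 = 3844 - 78 ≡ 28; y = λ·(39 - 28) - 63 ≡ 85. → (28, 85)
3P: (28, 85) + (39, 63). λ = (63 - 85)/(39 - 28) ≡ 67/11 mod 89. 11⁻¹ ≡ 81 (mod 89), so λ ≡ 87.
  x = λ² - 28 - 39 = 7569 - 67 ≡ 26; y = λ·(28 - 26) - 85 ≡ 0. → (26, 0)
3P = (26, 0).
Finally 3P + Q:
(26, 0) + (48, 72). λ = (72 - 0)/(48 - 26) ≡ 72/22 mod 89. 22⁻¹ ≡ 85 (mod 89) since 22·85 = 1870 ≡ 1, so λ ≡ 68.
  x = λ² - 26 - 48 = 4624 - 74 ≡ 11; y = λ·(26 - 11) - 0 ≡ 41. → (11, 41)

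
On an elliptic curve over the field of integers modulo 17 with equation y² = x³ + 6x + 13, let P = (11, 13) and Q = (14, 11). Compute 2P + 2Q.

First 2P:
Repeated addition: build up to 2P.
2P: tangent at (11, 13): λ = (3·11² + 6)/(2·13) ≡ 12/9. 9⁻¹ ≡ 2 (mod 17), so λ ≡ 12·2 ≡ 7.
  x = λ² - 11 - 11 = 49 - 22 ≡ 10; y = λ·(11 - 10) - 13 ≡ 11. → (10, 11)
2P = (10, 11).
Next 2Q:
Repeated addition: build up to 2Q.
2Q: tangent at (14, 11): λ = (3·14² + 6)/(2·11) ≡ 16/5. 5⁻¹ ≡ 7 (mod 17), so λ ≡ 16·7 ≡ 10.
  x = λ² - 14 - 14 = 100 - 28 ≡ 4; y = λ·(14 - 4) - 11 ≡ 4. → (4, 4)
2Q = (4, 4).
Finally 2P + 2Q:
(10, 11) + (4, 4). λ = (4 - 11)/(4 - 10) ≡ 10/11 mod 17. 11⁻¹ ≡ 14 (mod 17) since 11·14 = 154 ≡ 1, so λ ≡ 4.
  x = λ² - 10 - 4 = 16 - 14 ≡ 2; y = λ·(10 - 2) - 11 ≡ 4. → (2, 4)

(2, 4)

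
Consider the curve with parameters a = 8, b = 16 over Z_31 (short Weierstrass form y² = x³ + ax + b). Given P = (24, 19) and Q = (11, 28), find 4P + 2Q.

First 4P:
Double-and-add on 4 = (100)₂. Start with P = (24, 19) for the leading 1-bit.
double: tangent at (24, 19): λ = (3·24² + 8)/(2·19) ≡ 0/7. 7⁻¹ ≡ 9 (mod 31), so λ ≡ 0·9 ≡ 0.
  x = λ² - 24 - 24 = 0 - 48 ≡ 14; y = λ·(24 - 14) - 19 ≡ 12. → (14, 12)
double: tangent at (14, 12): λ = (3·14² + 8)/(2·12) ≡ 7/24. 24⁻¹ ≡ 22 (mod 31), so λ ≡ 7·22 ≡ 30.
  x = λ² - 14 - 14 = 900 - 28 ≡ 4; y = λ·(14 - 4) - 12 ≡ 9. → (4, 9)
4P = (4, 9).
Next 2Q:
Repeated addition: build up to 2Q.
2Q: tangent at (11, 28): λ = (3·11² + 8)/(2·28) ≡ 30/25. 25⁻¹ ≡ 5 (mod 31), so λ ≡ 30·5 ≡ 26.
  x = λ² - 11 - 11 = 676 - 22 ≡ 3; y = λ·(11 - 3) - 28 ≡ 25. → (3, 25)
2Q = (3, 25).
Finally 4P + 2Q:
(4, 9) + (3, 25). λ = (25 - 9)/(3 - 4) ≡ 16/30 mod 31. 30⁻¹ ≡ 30 (mod 31), so λ ≡ 15.
  x = λ² - 4 - 3 = 225 - 7 ≡ 1; y = λ·(4 - 1) - 9 ≡ 5. → (1, 5)

(1, 5)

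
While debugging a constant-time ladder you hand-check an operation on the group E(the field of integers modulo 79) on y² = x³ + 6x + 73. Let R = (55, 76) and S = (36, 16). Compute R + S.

(68, 16)

(55, 76) + (36, 16). λ = (16 - 76)/(36 - 55) ≡ 19/60 mod 79. 60⁻¹ ≡ 54 (mod 79), so λ ≡ 78.
  x = λ² - 55 - 36 = 6084 - 91 ≡ 68; y = λ·(55 - 68) - 76 ≡ 16. → (68, 16)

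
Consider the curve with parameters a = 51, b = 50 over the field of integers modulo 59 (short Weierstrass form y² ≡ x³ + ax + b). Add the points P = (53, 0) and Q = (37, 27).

(53, 0) + (37, 27). λ = (27 - 0)/(37 - 53) ≡ 27/43 mod 59. 43⁻¹ ≡ 11 (mod 59) since 43·11 = 473 ≡ 1, so λ ≡ 2.
  x = λ² - 53 - 37 = 4 - 90 ≡ 32; y = λ·(53 - 32) - 0 ≡ 42. → (32, 42)

(32, 42)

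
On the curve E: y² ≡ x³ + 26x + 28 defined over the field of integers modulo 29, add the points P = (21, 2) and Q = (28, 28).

(8, 9)

(21, 2) + (28, 28). λ = (28 - 2)/(28 - 21) ≡ 26/7 mod 29. 7⁻¹ ≡ 25 (mod 29), so λ ≡ 12.
  x = λ² - 21 - 28 = 144 - 49 ≡ 8; y = λ·(21 - 8) - 2 ≡ 9. → (8, 9)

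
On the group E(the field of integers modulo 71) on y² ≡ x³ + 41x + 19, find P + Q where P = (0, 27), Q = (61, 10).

(0, 27) + (61, 10). λ = (10 - 27)/(61 - 0) ≡ 54/61 mod 71. 61⁻¹ ≡ 7 (mod 71), so λ ≡ 23.
  x = λ² - 0 - 61 = 529 - 61 ≡ 42; y = λ·(0 - 42) - 27 ≡ 1. → (42, 1)

(42, 1)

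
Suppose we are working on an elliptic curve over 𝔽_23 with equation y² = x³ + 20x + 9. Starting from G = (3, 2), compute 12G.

Repeated addition: build up to 12G.
2G: tangent at (3, 2): λ = (3·3² + 20)/(2·2) ≡ 1/4. 4⁻¹ ≡ 6 (mod 23), so λ ≡ 1·6 ≡ 6.
  x = λ² - 3 - 3 = 36 - 6 ≡ 7; y = λ·(3 - 7) - 2 ≡ 20. → (7, 20)
3G: (7, 20) + (3, 2). λ = (2 - 20)/(3 - 7) ≡ 5/19 mod 23. 19⁻¹ ≡ 17 (mod 23), so λ ≡ 16.
  x = λ² - 7 - 3 = 256 - 10 ≡ 16; y = λ·(7 - 16) - 20 ≡ 20. → (16, 20)
4G: (16, 20) + (3, 2). λ = (2 - 20)/(3 - 16) ≡ 5/10 mod 23. 10⁻¹ ≡ 7 (mod 23), so λ ≡ 12.
  x = λ² - 16 - 3 = 144 - 19 ≡ 10; y = λ·(16 - 10) - 20 ≡ 6. → (10, 6)
5G: (10, 6) + (3, 2). λ = (2 - 6)/(3 - 10) ≡ 19/16 mod 23. 16⁻¹ ≡ 13 (mod 23), so λ ≡ 17.
  x = λ² - 10 - 3 = 289 - 13 ≡ 0; y = λ·(10 - 0) - 6 ≡ 3. → (0, 3)
6G: (0, 3) + (3, 2). λ = (2 - 3)/(3 - 0) ≡ 22/3 mod 23. 3⁻¹ ≡ 8 (mod 23), so λ ≡ 15.
  x = λ² - 0 - 3 = 225 - 3 ≡ 15; y = λ·(0 - 15) - 3 ≡ 2. → (15, 2)
7G: (15, 2) + (3, 2). λ = (2 - 2)/(3 - 15) ≡ 0/11 mod 23. 11⁻¹ ≡ 21 (mod 23), so λ ≡ 0.
  x = λ² - 15 - 3 = 0 - 18 ≡ 5; y = λ·(15 - 5) - 2 ≡ 21. → (5, 21)
8G: (5, 21) + (3, 2). λ = (2 - 21)/(3 - 5) ≡ 4/21 mod 23. 21⁻¹ ≡ 11 (mod 23), so λ ≡ 21.
  x = λ² - 5 - 3 = 441 - 8 ≡ 19; y = λ·(5 - 19) - 21 ≡ 7. → (19, 7)
9G: (19, 7) + (3, 2). λ = (2 - 7)/(3 - 19) ≡ 18/7 mod 23. 7⁻¹ ≡ 10 (mod 23) since 7·10 = 70 ≡ 1, so λ ≡ 19.
  x = λ² - 19 - 3 = 361 - 22 ≡ 17; y = λ·(19 - 17) - 7 ≡ 8. → (17, 8)
10G: (17, 8) + (3, 2). λ = (2 - 8)/(3 - 17) ≡ 17/9 mod 23. 9⁻¹ ≡ 18 (mod 23) since 9·18 = 162 ≡ 1, so λ ≡ 7.
  x = λ² - 17 - 3 = 49 - 20 ≡ 6; y = λ·(17 - 6) - 8 ≡ 0. → (6, 0)
11G: (6, 0) + (3, 2). λ = (2 - 0)/(3 - 6) ≡ 2/20 mod 23. 20⁻¹ ≡ 15 (mod 23) since 20·15 = 300 ≡ 1, so λ ≡ 7.
  x = λ² - 6 - 3 = 49 - 9 ≡ 17; y = λ·(6 - 17) - 0 ≡ 15. → (17, 15)
12G: (17, 15) + (3, 2). λ = (2 - 15)/(3 - 17) ≡ 10/9 mod 23. 9⁻¹ ≡ 18 (mod 23) since 9·18 = 162 ≡ 1, so λ ≡ 19.
  x = λ² - 17 - 3 = 361 - 20 ≡ 19; y = λ·(17 - 19) - 15 ≡ 16. → (19, 16)

(19, 16)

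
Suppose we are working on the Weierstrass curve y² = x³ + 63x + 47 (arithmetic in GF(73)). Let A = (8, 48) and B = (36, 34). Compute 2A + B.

First 2A:
Repeated addition: build up to 2A.
2A: tangent at (8, 48): λ = (3·8² + 63)/(2·48) ≡ 36/23. 23⁻¹ ≡ 54 (mod 73) since 23·54 = 1242 ≡ 1, so λ ≡ 36·54 ≡ 46.
  x = λ² - 8 - 8 = 2116 - 16 ≡ 56; y = λ·(8 - 56) - 48 ≡ 7. → (56, 7)
2A = (56, 7).
Finally 2A + B:
(56, 7) + (36, 34). λ = (34 - 7)/(36 - 56) ≡ 27/53 mod 73. 53⁻¹ ≡ 62 (mod 73) since 53·62 = 3286 ≡ 1, so λ ≡ 68.
  x = λ² - 56 - 36 = 4624 - 92 ≡ 6; y = λ·(56 - 6) - 7 ≡ 35. → (6, 35)

(6, 35)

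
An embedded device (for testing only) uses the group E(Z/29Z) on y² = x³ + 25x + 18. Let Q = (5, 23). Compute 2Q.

tangent at (5, 23): λ = (3·5² + 25)/(2·23) ≡ 13/17. 17⁻¹ ≡ 12 (mod 29) since 17·12 = 204 ≡ 1, so λ ≡ 13·12 ≡ 11.
  x = λ² - 5 - 5 = 121 - 10 ≡ 24; y = λ·(5 - 24) - 23 ≡ 0. → (24, 0)

(24, 0)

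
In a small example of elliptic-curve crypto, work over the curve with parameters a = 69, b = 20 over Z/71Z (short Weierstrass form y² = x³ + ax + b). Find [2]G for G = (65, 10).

tangent at (65, 10): λ = (3·65² + 69)/(2·10) ≡ 35/20. 20⁻¹ ≡ 32 (mod 71), so λ ≡ 35·32 ≡ 55.
  x = λ² - 65 - 65 = 3025 - 130 ≡ 55; y = λ·(65 - 55) - 10 ≡ 43. → (55, 43)

(55, 43)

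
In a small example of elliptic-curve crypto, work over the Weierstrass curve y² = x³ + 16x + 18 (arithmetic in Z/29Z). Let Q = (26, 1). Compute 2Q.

tangent at (26, 1): λ = (3·26² + 16)/(2·1) ≡ 14/2. 2⁻¹ ≡ 15 (mod 29), so λ ≡ 14·15 ≡ 7.
  x = λ² - 26 - 26 = 49 - 52 ≡ 26; y = λ·(26 - 26) - 1 ≡ 28. → (26, 28)

(26, 28)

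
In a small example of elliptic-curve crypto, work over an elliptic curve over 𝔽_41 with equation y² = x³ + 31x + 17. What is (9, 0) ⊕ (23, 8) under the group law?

(9, 0) + (23, 8). λ = (8 - 0)/(23 - 9) ≡ 8/14 mod 41. 14⁻¹ ≡ 3 (mod 41) since 14·3 = 42 ≡ 1, so λ ≡ 24.
  x = λ² - 9 - 23 = 576 - 32 ≡ 11; y = λ·(9 - 11) - 0 ≡ 34. → (11, 34)

(11, 34)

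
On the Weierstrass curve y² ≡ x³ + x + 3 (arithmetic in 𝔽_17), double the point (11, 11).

(16, 16)

tangent at (11, 11): λ = (3·11² + 1)/(2·11) ≡ 7/5. 5⁻¹ ≡ 7 (mod 17) since 5·7 = 35 ≡ 1, so λ ≡ 7·7 ≡ 15.
  x = λ² - 11 - 11 = 225 - 22 ≡ 16; y = λ·(11 - 16) - 11 ≡ 16. → (16, 16)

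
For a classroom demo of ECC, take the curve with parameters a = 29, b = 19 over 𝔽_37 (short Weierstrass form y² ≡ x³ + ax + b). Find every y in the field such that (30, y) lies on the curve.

18, 19

x³ + 29x + 19 = 27889 ≡ 28 (mod 37).
Square roots of 28 mod 37: 18 and 19 (since 18² = 324 ≡ 28).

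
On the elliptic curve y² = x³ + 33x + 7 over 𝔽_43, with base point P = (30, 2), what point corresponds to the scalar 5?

(40, 15)

Double-and-add on 5 = (101)₂. Start with P = (30, 2) for the leading 1-bit.
double: tangent at (30, 2): λ = (3·30² + 33)/(2·2) ≡ 24/4. 4⁻¹ ≡ 11 (mod 43), so λ ≡ 24·11 ≡ 6.
  x = λ² - 30 - 30 = 36 - 60 ≡ 19; y = λ·(30 - 19) - 2 ≡ 21. → (19, 21)
double: tangent at (19, 21): λ = (3·19² + 33)/(2·21) ≡ 41/42. 42⁻¹ ≡ 42 (mod 43), so λ ≡ 41·42 ≡ 2.
  x = λ² - 19 - 19 = 4 - 38 ≡ 9; y = λ·(19 - 9) - 21 ≡ 42. → (9, 42)
add P: (9, 42) + (30, 2). λ = (2 - 42)/(30 - 9) ≡ 3/21 mod 43. 21⁻¹ ≡ 41 (mod 43), so λ ≡ 37.
  x = λ² - 9 - 30 = 1369 - 39 ≡ 40; y = λ·(9 - 40) - 42 ≡ 15. → (40, 15)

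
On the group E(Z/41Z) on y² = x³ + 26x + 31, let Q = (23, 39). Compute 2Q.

tangent at (23, 39): λ = (3·23² + 26)/(2·39) ≡ 14/37. 37⁻¹ ≡ 10 (mod 41), so λ ≡ 14·10 ≡ 17.
  x = λ² - 23 - 23 = 289 - 46 ≡ 38; y = λ·(23 - 38) - 39 ≡ 34. → (38, 34)

(38, 34)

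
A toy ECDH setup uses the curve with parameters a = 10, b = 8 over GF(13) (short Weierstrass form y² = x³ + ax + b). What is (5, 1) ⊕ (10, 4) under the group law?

(5, 1) + (10, 4). λ = (4 - 1)/(10 - 5) ≡ 3/5 mod 13. 5⁻¹ ≡ 8 (mod 13), so λ ≡ 11.
  x = λ² - 5 - 10 = 121 - 15 ≡ 2; y = λ·(5 - 2) - 1 ≡ 6. → (2, 6)

(2, 6)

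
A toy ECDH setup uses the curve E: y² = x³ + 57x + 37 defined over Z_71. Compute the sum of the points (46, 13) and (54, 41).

(46, 13) + (54, 41). λ = (41 - 13)/(54 - 46) ≡ 28/8 mod 71. 8⁻¹ ≡ 9 (mod 71), so λ ≡ 39.
  x = λ² - 46 - 54 = 1521 - 100 ≡ 1; y = λ·(46 - 1) - 13 ≡ 38. → (1, 38)

(1, 38)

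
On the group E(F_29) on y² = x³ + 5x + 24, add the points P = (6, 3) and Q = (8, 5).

(16, 16)

(6, 3) + (8, 5). λ = (5 - 3)/(8 - 6) ≡ 2/2 mod 29. 2⁻¹ ≡ 15 (mod 29), so λ ≡ 1.
  x = λ² - 6 - 8 = 1 - 14 ≡ 16; y = λ·(6 - 16) - 3 ≡ 16. → (16, 16)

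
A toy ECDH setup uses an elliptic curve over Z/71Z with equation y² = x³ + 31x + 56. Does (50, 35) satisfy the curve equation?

y² = 35² ≡ 18; x³ + 31x + 56 = 126606 ≡ 13 (mod 71). 18 ≠ 13.

no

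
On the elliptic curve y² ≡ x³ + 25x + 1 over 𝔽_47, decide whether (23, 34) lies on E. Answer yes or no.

no

y² = 34² ≡ 28; x³ + 25x + 1 = 12743 ≡ 6 (mod 47). 28 ≠ 6.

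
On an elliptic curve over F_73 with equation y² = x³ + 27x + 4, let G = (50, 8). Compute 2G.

tangent at (50, 8): λ = (3·50² + 27)/(2·8) ≡ 8/16. 16⁻¹ ≡ 32 (mod 73), so λ ≡ 8·32 ≡ 37.
  x = λ² - 50 - 50 = 1369 - 100 ≡ 28; y = λ·(50 - 28) - 8 ≡ 3. → (28, 3)

(28, 3)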